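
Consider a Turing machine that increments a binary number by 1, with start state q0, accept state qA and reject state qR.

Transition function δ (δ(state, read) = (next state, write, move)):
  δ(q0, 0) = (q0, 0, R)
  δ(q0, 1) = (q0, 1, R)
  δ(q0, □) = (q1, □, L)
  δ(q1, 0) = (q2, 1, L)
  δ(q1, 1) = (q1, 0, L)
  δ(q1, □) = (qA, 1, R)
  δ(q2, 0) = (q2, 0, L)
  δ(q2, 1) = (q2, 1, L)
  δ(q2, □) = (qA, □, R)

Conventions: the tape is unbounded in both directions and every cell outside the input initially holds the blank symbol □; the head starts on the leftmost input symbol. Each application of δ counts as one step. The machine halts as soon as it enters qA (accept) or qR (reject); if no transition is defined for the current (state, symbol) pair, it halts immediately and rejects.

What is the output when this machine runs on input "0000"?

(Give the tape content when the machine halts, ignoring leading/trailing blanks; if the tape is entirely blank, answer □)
Step 0: [q0]0000 (head at position 0)
Step 1: δ(q0, 0) = (q0, 0, R)  ⊢  0[q0]000 (head at position 1)
Step 2: δ(q0, 0) = (q0, 0, R)  ⊢  00[q0]00 (head at position 2)
Step 3: δ(q0, 0) = (q0, 0, R)  ⊢  000[q0]0 (head at position 3)
Step 4: δ(q0, 0) = (q0, 0, R)  ⊢  0000[q0]□ (head at position 4)
Step 5: δ(q0, □) = (q1, □, L)  ⊢  000[q1]0□ (head at position 3)
Step 6: δ(q1, 0) = (q2, 1, L)  ⊢  00[q2]01□ (head at position 2)
Step 7: δ(q2, 0) = (q2, 0, L)  ⊢  0[q2]001□ (head at position 1)
Step 8: δ(q2, 0) = (q2, 0, L)  ⊢  [q2]0001□ (head at position 0)
Step 9: δ(q2, 0) = (q2, 0, L)  ⊢  [q2]□0001□ (head at position -1)
Step 10: δ(q2, □) = (qA, □, R)  ⊢  □[qA]0001□ (head at position 0)
The machine is in qA, so it halts and accepts.
Tape content when halted (ignoring surrounding blanks): 0001

Final answer: Output: 0001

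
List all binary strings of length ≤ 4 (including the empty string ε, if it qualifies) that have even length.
Checking every binary string of length 0 to 4:
  Length 0: accepted: ε | rejected: (none)
  Length 1: accepted: (none) | rejected: 0, 1
  Length 2: accepted: 00, 01, 10, 11 | rejected: (none)
  Length 3: accepted: (none) | rejected: 000, 001, 010, 011, 100, 101, 110, 111
  Length 4: accepted: 0000, 0001, 0010, 0011, 0100, 0101, 0110, 0111, 1000, 1001, 1010, 1011, 1100, 1101, 1110, 1111 | rejected: (none)
Total: 21 string(s).

Final answer: ε, 00, 01, 10, 11, 0000, 0001, 0010, 0011, 0100, 0101, 0110, 0111, 1000, 1001, 1010, 1011, 1100, 1101, 1110, 1111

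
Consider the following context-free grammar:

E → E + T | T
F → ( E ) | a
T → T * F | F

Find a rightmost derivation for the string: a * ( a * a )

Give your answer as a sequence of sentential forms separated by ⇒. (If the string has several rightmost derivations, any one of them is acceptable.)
Start with E.
Step 1: the rightmost non-terminal is E; apply E → T:  T
Step 2: the rightmost non-terminal is T; apply T → T * F:  T * F
Step 3: the rightmost non-terminal is F; apply F → ( E ):  T * ( E )
Step 4: the rightmost non-terminal is E; apply E → T:  T * ( T )
Step 5: the rightmost non-terminal is T; apply T → T * F:  T * ( T * F )
Step 6: the rightmost non-terminal is F; apply F → a:  T * ( T * a )
Step 7: the rightmost non-terminal is T; apply T → F:  T * ( F * a )
Step 8: the rightmost non-terminal is F; apply F → a:  T * ( a * a )
Step 9: the rightmost non-terminal is T; apply T → F:  F * ( a * a )
Step 10: the rightmost non-terminal is F; apply F → a:  a * ( a * a )

Final answer: E ⇒ T ⇒ T * F ⇒ T * ( E ) ⇒ T * ( T ) ⇒ T * ( T * F ) ⇒ T * ( T * a ) ⇒ T * ( F * a ) ⇒ T * ( a * a ) ⇒ F * ( a * a ) ⇒ a * ( a * a )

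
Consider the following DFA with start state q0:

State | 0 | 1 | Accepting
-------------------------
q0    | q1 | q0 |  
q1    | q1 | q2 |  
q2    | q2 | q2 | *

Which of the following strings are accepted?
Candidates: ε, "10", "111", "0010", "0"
ε: q0; q0 is not accepting → rejected
"10": q0 → q0 → q1; q1 is not accepting → rejected
"111": q0 → q0 → q0 → q0; q0 is not accepting → rejected
"0010": q0 → q1 → q1 → q2 → q2; q2 is accepting → accepted
"0": q0 → q1; q1 is not accepting → rejected

Final answer: "0010"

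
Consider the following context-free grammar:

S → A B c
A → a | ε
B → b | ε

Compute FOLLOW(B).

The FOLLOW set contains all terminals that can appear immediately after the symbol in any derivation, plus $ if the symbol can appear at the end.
B occurs in S → A B c, immediately followed by the terminal c. So FOLLOW(B) = {c}.

Final answer: {c}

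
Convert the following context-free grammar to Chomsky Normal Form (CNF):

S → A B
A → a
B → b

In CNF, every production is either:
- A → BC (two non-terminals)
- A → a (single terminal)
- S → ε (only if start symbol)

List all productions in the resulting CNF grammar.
The grammar has no ε-productions or unit productions to eliminate.
S → A B is already in CNF (two non-terminals) – keep it.
A → a is already in CNF (single terminal) – keep it.
B → b is already in CNF (single terminal) – keep it.
Resulting CNF grammar (3 productions): A → a; B → b; S → A B

Final answer: A → a; B → b; S → A B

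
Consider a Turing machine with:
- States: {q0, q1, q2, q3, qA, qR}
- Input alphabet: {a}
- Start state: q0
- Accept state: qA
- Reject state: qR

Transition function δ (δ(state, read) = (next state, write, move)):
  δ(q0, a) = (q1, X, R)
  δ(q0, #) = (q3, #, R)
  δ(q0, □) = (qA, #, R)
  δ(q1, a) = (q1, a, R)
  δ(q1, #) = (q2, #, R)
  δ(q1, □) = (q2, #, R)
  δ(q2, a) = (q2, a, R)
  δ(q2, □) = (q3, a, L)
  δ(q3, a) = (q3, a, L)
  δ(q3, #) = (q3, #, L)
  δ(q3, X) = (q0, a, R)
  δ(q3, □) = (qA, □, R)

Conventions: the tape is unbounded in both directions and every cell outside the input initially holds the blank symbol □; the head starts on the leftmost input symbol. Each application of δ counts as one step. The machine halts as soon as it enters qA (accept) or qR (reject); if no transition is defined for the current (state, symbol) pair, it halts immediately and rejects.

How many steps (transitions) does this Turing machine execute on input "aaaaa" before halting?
Trace (configuration after each step, as tape_left[state]tape_right with head position):
Step 0: [q0]aaaaa (head at position 0)
Step 1: X[q1]aaaa (head 1)
Step 2: Xa[q1]aaa (head 2)
Step 3: Xaa[q1]aa (head 3)
Step 4: Xaaa[q1]a (head 4)
Step 5: Xaaaa[q1]□ (head 5)
Step 6: Xaaaa#[q2]□ (head 6)
Step 7: Xaaaa[q3]#a (head 5)
Step 8: Xaaa[q3]a#a (head 4)
Step 9: Xaa[q3]aa#a (head 3)
Step 10: Xa[q3]aaa#a (head 2)
Step 11: X[q3]aaaa#a (head 1)
Step 12: [q3]Xaaaa#a (head 0)
Step 13: a[q0]aaaa#a (head 1)
Step 14: aX[q1]aaa#a (head 2)
Step 15: aXa[q1]aa#a (head 3)
Step 16: aXaa[q1]a#a (head 4)
Step 17: aXaaa[q1]#a (head 5)
Step 18: aXaaa#[q2]a (head 6)
Step 19: aXaaa#a[q2]□ (head 7)
Step 20: aXaaa#[q3]aa (head 6)
Step 21: aXaaa[q3]#aa (head 5)
Step 22: aXaa[q3]a#aa (head 4)
Step 23: aXa[q3]aa#aa (head 3)
Step 24: aX[q3]aaa#aa (head 2)
Step 25: a[q3]Xaaa#aa (head 1)
Step 26: aa[q0]aaa#aa (head 2)
Step 27: aaX[q1]aa#aa (head 3)
Step 28: aaXa[q1]a#aa (head 4)
Step 29: aaXaa[q1]#aa (head 5)
Step 30: aaXaa#[q2]aa (head 6)
Step 31: aaXaa#a[q2]a (head 7)
Step 32: aaXaa#aa[q2]□ (head 8)
Step 33: aaXaa#a[q3]aa (head 7)
Step 34: aaXaa#[q3]aaa (head 6)
Step 35: aaXaa[q3]#aaa (head 5)
Step 36: aaXa[q3]a#aaa (head 4)
Step 37: aaX[q3]aa#aaa (head 3)
Step 38: aa[q3]Xaa#aaa (head 2)
Step 39: aaa[q0]aa#aaa (head 3)
Step 40: aaaX[q1]a#aaa (head 4)
Step 41: aaaXa[q1]#aaa (head 5)
Step 42: aaaXa#[q2]aaa (head 6)
Step 43: aaaXa#a[q2]aa (head 7)
Step 44: aaaXa#aa[q2]a (head 8)
Step 45: aaaXa#aaa[q2]□ (head 9)
Step 46: aaaXa#aa[q3]aa (head 8)
Step 47: aaaXa#a[q3]aaa (head 7)
Step 48: aaaXa#[q3]aaaa (head 6)
Step 49: aaaXa[q3]#aaaa (head 5)
Step 50: aaaX[q3]a#aaaa (head 4)
Step 51: aaa[q3]Xa#aaaa (head 3)
Step 52: aaaa[q0]a#aaaa (head 4)
Step 53: aaaaX[q1]#aaaa (head 5)
Step 54: aaaaX#[q2]aaaa (head 6)
Step 55: aaaaX#a[q2]aaa (head 7)
Step 56: aaaaX#aa[q2]aa (head 8)
Step 57: aaaaX#aaa[q2]a (head 9)
Step 58: aaaaX#aaaa[q2]□ (head 10)
Step 59: aaaaX#aaa[q3]aa (head 9)
Step 60: aaaaX#aa[q3]aaa (head 8)
Step 61: aaaaX#a[q3]aaaa (head 7)
Step 62: aaaaX#[q3]aaaaa (head 6)
Step 63: aaaaX[q3]#aaaaa (head 5)
Step 64: aaaa[q3]X#aaaaa (head 4)
Step 65: aaaaa[q0]#aaaaa (head 5)
Step 66: aaaaa#[q3]aaaaa (head 6)
Step 67: aaaaa[q3]#aaaaa (head 5)
Step 68: aaaa[q3]a#aaaaa (head 4)
Step 69: aaa[q3]aa#aaaaa (head 3)
Step 70: aa[q3]aaa#aaaaa (head 2)
Step 71: a[q3]aaaa#aaaaa (head 1)
Step 72: [q3]aaaaa#aaaaa (head 0)
Step 73: [q3]□aaaaa#aaaaa (head -1)
Step 74: □[qA]aaaaa#aaaaa (head 0)
The machine is in qA, so it halts and accepts.
Number of transitions executed: 74.

Final answer: 74 steps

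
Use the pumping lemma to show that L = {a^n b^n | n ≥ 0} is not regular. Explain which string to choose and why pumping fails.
Language: L = {a^n b^n | n ≥ 0} (equal numbers of a's followed by b's)
Step 1: Assume for contradiction that L is regular, with pumping length p.
Step 2: Choose s = a^p b^p. Then s ∈ L (it has p a's followed by p b's) and |s| ≥ p.
Step 3: Consider any decomposition s = xyz with |xy| ≤ p and |y| > 0. Since |xy| ≤ p and the first p symbols of s are all a's, y = a^k for some k with 1 ≤ k ≤ p.
Step 4: Pumping up (i = 2): xy²z = a^(p+k) b^p, which has more a's than b's, so xy²z ∉ L.
This contradicts the pumping lemma, so L is not regular.

Final answer: Choose s = a^p b^p. Since |xy| ≤ p, y = a^k with k ≥ 1. Then xy²z = a^(p+k) b^p ∉ L.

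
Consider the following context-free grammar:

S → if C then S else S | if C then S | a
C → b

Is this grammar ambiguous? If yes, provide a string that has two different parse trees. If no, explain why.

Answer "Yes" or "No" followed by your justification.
The 'dangling else' can attach to either if. Two leftmost derivations of  if b then if b then a else a:
  (1) S ⇒ if C then S else S ⇒ if b then S else S ⇒ if b then if C then S else S ⇒ if b then if b then S else S ⇒ if b then if b then a else S ⇒ if b then if b then a else a   (else belongs to the outer if)
  (2) S ⇒ if C then S ⇒ if b then S ⇒ if b then if C then S else S ⇒ if b then if b then S else S ⇒ if b then if b then a else S ⇒ if b then if b then a else a   (else belongs to the inner if)
Two distinct parse trees for the same string, so the grammar is ambiguous.

Final answer: Yes - the string 'if b then if b then a else a' has two distinct leftmost derivations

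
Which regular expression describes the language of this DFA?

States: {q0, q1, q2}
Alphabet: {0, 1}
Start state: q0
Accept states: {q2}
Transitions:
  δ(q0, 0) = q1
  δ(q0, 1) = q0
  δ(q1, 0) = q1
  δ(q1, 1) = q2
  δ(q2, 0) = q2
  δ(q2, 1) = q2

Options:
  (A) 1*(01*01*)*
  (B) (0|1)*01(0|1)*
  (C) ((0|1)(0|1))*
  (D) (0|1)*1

Testing sample strings against the DFA:
  '0110' -> accepted
  '001' -> accepted
  '00001' -> accepted
  '10110' -> accepted
Checking each option for a counterexample:
  (A) 1*(01*01*)*: ε is rejected by the DFA but matches the regex → eliminated
  (B) (0|1)*01(0|1)*: agrees with the DFA on all strings of length ≤ 4
  (C) ((0|1)(0|1))*: ε is rejected by the DFA but matches the regex → eliminated
  (D) (0|1)*1: '1' is rejected by the DFA but matches the regex → eliminated
Only (B) (0|1)*01(0|1)* is consistent with the DFA.

Final answer: (B) (0|1)*01(0|1)*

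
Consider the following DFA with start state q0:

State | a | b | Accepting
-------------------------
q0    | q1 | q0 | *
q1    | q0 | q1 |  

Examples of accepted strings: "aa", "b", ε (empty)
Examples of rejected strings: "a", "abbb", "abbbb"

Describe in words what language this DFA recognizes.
strings over {a,b} with an even number of a's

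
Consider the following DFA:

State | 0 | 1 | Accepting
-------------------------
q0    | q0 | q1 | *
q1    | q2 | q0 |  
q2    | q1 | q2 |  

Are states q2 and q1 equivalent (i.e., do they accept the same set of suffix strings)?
Try the suffix "1".
From q2: q2 → q2 — not accepting.
From q1: q1 → q0 — accepting.
The two states disagree on this suffix, so they are not equivalent.

Final answer: No. Distinguishing string: "1" - accepted from q1 but not from q2.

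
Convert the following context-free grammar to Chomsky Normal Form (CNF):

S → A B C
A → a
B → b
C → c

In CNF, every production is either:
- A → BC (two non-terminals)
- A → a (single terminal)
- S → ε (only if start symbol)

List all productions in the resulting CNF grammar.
The grammar has no ε-productions or unit productions to eliminate.
A → a is already in CNF (single terminal) – keep it.
B → b is already in CNF (single terminal) – keep it.
C → c is already in CNF (single terminal) – keep it.
S → A B C has 3 symbols on the right: break it into binary productions S → A X0, X0 → B C.
Resulting CNF grammar (5 productions): A → a; B → b; C → c; S → A X0; X0 → B C

Final answer: A → a; B → b; C → c; S → A X0; X0 → B C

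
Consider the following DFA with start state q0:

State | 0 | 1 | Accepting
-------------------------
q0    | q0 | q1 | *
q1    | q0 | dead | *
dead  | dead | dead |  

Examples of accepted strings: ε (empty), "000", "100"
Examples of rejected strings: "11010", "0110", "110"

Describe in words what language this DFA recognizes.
binary strings with no two consecutive 1s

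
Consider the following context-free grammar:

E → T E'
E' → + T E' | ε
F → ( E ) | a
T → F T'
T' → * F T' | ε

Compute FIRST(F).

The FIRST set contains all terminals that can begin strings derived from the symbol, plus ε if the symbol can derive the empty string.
FIRST(F): F → ( E ) contributes '(' and F → a contributes 'a', so FIRST(F) = {(, a}. F is not nullable.

Final answer: {(, a}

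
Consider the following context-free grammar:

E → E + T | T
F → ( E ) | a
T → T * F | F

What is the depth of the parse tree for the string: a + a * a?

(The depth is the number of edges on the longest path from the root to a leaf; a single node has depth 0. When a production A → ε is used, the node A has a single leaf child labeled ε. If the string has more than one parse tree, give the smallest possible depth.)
The grammar is unambiguous; the parse tree of a + a * a is:
E → E + T at the root (depth 0).
  Left E (depth 1) → T (2) → F (3) → a (4).
  Right T (depth 1) → T * F; that T (2) → F (3) → a (4); F (2) → a (3).
The longest root-to-leaf paths have 4 edges.
Depth = 4.

Final answer: 4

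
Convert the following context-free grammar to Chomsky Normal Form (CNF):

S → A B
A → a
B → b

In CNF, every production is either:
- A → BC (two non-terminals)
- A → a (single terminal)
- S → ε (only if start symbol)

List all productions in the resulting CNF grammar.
The grammar has no ε-productions or unit productions to eliminate.
S → A B is already in CNF (two non-terminals) – keep it.
A → a is already in CNF (single terminal) – keep it.
B → b is already in CNF (single terminal) – keep it.
Resulting CNF grammar (3 productions): A → a; B → b; S → A B

Final answer: A → a; B → b; S → A B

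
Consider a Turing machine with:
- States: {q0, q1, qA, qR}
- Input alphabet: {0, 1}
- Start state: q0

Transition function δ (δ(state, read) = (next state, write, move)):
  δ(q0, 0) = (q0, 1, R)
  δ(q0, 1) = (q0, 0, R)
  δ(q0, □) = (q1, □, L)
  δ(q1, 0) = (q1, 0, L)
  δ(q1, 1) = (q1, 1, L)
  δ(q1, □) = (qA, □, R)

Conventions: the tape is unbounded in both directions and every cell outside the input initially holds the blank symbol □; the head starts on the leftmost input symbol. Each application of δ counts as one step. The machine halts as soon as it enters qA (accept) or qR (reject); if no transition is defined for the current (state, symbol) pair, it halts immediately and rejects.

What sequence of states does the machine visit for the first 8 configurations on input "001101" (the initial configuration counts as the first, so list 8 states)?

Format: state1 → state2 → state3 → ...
Step 0: [q0]001101 (head at position 0)
Step 1: δ(q0, 0) = (q0, 1, R)  ⊢  1[q0]01101 (head at position 1)
Step 2: δ(q0, 0) = (q0, 1, R)  ⊢  11[q0]1101 (head at position 2)
Step 3: δ(q0, 1) = (q0, 0, R)  ⊢  110[q0]101 (head at position 3)
Step 4: δ(q0, 1) = (q0, 0, R)  ⊢  1100[q0]01 (head at position 4)
Step 5: δ(q0, 0) = (q0, 1, R)  ⊢  11001[q0]1 (head at position 5)
Step 6: δ(q0, 1) = (q0, 0, R)  ⊢  110010[q0]□ (head at position 6)
Step 7: δ(q0, □) = (q1, □, L)  ⊢  11001[q1]0□ (head at position 5)
Reading off the states of these 8 configurations: q0 → q0 → q0 → q0 → q0 → q0 → q0 → q1

Final answer: q0 → q0 → q0 → q0 → q0 → q0 → q0 → q1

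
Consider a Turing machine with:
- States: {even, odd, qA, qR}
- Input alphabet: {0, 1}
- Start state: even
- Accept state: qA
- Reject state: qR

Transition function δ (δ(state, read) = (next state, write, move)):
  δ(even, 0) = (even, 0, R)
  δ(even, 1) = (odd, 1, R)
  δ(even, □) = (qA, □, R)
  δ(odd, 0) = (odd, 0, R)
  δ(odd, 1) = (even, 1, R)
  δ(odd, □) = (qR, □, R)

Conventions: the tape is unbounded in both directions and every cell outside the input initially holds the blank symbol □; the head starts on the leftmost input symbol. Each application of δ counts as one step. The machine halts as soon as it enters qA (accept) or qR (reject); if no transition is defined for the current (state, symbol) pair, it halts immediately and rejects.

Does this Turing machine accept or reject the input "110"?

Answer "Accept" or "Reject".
Step 0: [even]110 (head at position 0)
Step 1: δ(even, 1) = (odd, 1, R)  ⊢  1[odd]10 (head at position 1)
Step 2: δ(odd, 1) = (even, 1, R)  ⊢  11[even]0 (head at position 2)
Step 3: δ(even, 0) = (even, 0, R)  ⊢  110[even]□ (head at position 3)
Step 4: δ(even, □) = (qA, □, R)  ⊢  110□[qA]□ (head at position 4)
The machine is in qA, so it halts and accepts.

Final answer: Accept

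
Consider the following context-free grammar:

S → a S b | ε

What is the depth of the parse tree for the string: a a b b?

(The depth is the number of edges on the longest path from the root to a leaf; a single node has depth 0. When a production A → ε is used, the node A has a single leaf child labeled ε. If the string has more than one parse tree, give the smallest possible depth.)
The only parse tree applies S → a S b 2 times (once per matching a…b pair) and then S → ε.
The S nodes sit at depths 0, 1, …, 2; the innermost S (depth 2) has the single child ε at depth 3.
The terminal leaves a, b are at depths 1..2, so the longest root-to-leaf path is S → S → … → S → ε with 3 edges.
Depth = 3.

Final answer: 3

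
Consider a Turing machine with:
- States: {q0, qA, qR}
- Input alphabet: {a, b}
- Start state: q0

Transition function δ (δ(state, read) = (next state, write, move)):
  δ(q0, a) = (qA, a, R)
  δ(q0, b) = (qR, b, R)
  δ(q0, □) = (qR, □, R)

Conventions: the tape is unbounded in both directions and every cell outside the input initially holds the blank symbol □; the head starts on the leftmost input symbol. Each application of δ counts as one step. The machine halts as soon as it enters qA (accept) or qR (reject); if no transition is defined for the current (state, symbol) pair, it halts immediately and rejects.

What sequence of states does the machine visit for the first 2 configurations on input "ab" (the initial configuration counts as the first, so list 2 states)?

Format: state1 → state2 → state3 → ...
Step 0: [q0]ab (head at position 0)
Step 1: δ(q0, a) = (qA, a, R)  ⊢  a[qA]b (head at position 1)
Reading off the states of these 2 configurations: q0 → qA

Final answer: q0 → qA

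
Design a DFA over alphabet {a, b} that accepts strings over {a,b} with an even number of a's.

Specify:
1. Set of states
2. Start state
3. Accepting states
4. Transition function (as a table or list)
One valid DFA (any DFA recognizing the same language is acceptable):
States: {q0, q1}
Start: q0
Accepting: {q0}
Transitions (accepting states marked with *):
State | a | b | Accepting
-------------------------
q0    | q1 | q0 | *
q1    | q0 | q1 |  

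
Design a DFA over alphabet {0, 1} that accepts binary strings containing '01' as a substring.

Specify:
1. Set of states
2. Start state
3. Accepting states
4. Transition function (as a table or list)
One valid DFA (any DFA recognizing the same language is acceptable):
States: {q0, q1, q2}
Start: q0
Accepting: {q2}
Transitions (accepting states marked with *):
State | 0 | 1 | Accepting
-------------------------
q0    | q1 | q0 |  
q1    | q1 | q2 |  
q2    | q2 | q2 | *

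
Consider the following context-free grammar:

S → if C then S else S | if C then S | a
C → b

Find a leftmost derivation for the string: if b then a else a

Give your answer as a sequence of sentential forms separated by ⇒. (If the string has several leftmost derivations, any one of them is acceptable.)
Start with S.
Step 1: the leftmost non-terminal is S; apply S → if C then S else S:  if C then S else S
Step 2: the leftmost non-terminal is C; apply C → b:  if b then S else S
Step 3: the leftmost non-terminal is S; apply S → a:  if b then a else S
Step 4: the leftmost non-terminal is S; apply S → a:  if b then a else a

Final answer: S ⇒ if C then S else S ⇒ if b then S else S ⇒ if b then a else S ⇒ if b then a else a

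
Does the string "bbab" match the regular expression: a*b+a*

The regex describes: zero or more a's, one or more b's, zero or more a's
No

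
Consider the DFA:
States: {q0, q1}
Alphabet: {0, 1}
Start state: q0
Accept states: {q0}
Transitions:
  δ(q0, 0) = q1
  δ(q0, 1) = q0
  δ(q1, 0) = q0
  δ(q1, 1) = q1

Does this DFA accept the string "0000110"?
Processing string "0000110":
  q0 --0--> q1
  q1 --0--> q0
  q0 --0--> q1
  q1 --0--> q0
  q0 --1--> q0
  q0 --1--> q0
  q0 --0--> q1
Final state: q1
Accept states: {q0}
q1 is not an accept state, so the string is rejected.

Final answer: No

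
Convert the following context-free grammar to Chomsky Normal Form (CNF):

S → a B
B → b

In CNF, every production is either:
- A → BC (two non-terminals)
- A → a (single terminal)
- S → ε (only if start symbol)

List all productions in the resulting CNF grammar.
The grammar has no ε-productions or unit productions to eliminate.
S → a B has terminal a in a right-hand side of length ≥ 2: introduce T_a → a and use T_a in place of a.
B → b is already in CNF (single terminal) – keep it.
S → a B becomes S → T_a B.
Resulting CNF grammar (3 productions): T_a → a; B → b; S → T_a B

Final answer: T_a → a; B → b; S → T_a B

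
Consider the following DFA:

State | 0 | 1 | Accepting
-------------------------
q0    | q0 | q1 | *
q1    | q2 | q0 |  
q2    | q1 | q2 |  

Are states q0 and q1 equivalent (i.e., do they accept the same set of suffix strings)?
Try the suffix ε (the empty string).
From q0: q0 — accepting.
From q1: q1 — not accepting.
The two states disagree on this suffix, so they are not equivalent.

Final answer: No. Distinguishing string: ε (the empty string) - accepted from q0 but not from q1.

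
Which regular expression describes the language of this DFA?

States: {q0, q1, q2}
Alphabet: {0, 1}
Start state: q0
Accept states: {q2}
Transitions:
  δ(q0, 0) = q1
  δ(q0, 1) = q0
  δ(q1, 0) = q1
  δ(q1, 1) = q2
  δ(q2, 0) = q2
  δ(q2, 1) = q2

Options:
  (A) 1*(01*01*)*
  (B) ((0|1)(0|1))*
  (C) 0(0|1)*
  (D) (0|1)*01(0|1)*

Testing sample strings against the DFA:
  '1110' -> rejected
  '0110' -> accepted
  '0111' -> accepted
  '01' -> accepted
Checking each option for a counterexample:
  (A) 1*(01*01*)*: ε is rejected by the DFA but matches the regex → eliminated
  (B) ((0|1)(0|1))*: ε is rejected by the DFA but matches the regex → eliminated
  (C) 0(0|1)*: '0' is rejected by the DFA but matches the regex → eliminated
  (D) (0|1)*01(0|1)*: agrees with the DFA on all strings of length ≤ 4
Only (D) (0|1)*01(0|1)* is consistent with the DFA.

Final answer: (D) (0|1)*01(0|1)*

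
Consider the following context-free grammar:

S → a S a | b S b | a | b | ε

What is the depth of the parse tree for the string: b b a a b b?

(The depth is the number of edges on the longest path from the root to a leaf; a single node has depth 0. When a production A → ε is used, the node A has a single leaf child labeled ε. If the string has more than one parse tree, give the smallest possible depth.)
The string has even length 6, so its (unique) parse tree peels off matching outer symbols: S → b S b, S → b S b, S → a S a, and finally S → ε for the empty middle.
The S nodes are at depths 0..3; the ε leaf under the innermost S is at depth 4 (terminal leaves are at depths 1..3).
Depth = 4.

Final answer: 4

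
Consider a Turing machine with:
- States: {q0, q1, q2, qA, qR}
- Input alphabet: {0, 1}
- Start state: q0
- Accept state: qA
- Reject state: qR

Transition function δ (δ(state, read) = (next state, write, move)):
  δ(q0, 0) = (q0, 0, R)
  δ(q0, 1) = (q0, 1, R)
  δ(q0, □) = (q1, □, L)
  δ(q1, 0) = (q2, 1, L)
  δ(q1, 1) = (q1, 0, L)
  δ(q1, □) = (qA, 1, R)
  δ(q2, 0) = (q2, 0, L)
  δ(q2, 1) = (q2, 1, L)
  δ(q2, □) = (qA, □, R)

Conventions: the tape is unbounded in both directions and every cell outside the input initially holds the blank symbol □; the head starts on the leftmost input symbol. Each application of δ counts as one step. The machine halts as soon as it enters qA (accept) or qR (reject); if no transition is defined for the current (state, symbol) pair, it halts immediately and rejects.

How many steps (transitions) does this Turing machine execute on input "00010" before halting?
Step 0: [q0]00010 (head at position 0)
Step 1: δ(q0, 0) = (q0, 0, R)  ⊢  0[q0]0010 (head at position 1)
Step 2: δ(q0, 0) = (q0, 0, R)  ⊢  00[q0]010 (head at position 2)
Step 3: δ(q0, 0) = (q0, 0, R)  ⊢  000[q0]10 (head at position 3)
Step 4: δ(q0, 1) = (q0, 1, R)  ⊢  0001[q0]0 (head at position 4)
Step 5: δ(q0, 0) = (q0, 0, R)  ⊢  00010[q0]□ (head at position 5)
Step 6: δ(q0, □) = (q1, □, L)  ⊢  0001[q1]0□ (head at position 4)
Step 7: δ(q1, 0) = (q2, 1, L)  ⊢  000[q2]11□ (head at position 3)
Step 8: δ(q2, 1) = (q2, 1, L)  ⊢  00[q2]011□ (head at position 2)
Step 9: δ(q2, 0) = (q2, 0, L)  ⊢  0[q2]0011□ (head at position 1)
Step 10: δ(q2, 0) = (q2, 0, L)  ⊢  [q2]00011□ (head at position 0)
Step 11: δ(q2, 0) = (q2, 0, L)  ⊢  [q2]□00011□ (head at position -1)
Step 12: δ(q2, □) = (qA, □, R)  ⊢  □[qA]00011□ (head at position 0)
The machine is in qA, so it halts and accepts.
Number of transitions executed: 12.

Final answer: 12 steps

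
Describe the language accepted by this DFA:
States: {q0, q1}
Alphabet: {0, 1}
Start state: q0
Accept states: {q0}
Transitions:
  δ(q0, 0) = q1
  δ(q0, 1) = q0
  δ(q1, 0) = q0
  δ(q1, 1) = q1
Analyzing the DFA structure:
Start state: q0
Accept states: {q0}
Interpreting what each state remembers (checking against the transitions):
  q0: an even number of 0s has been read so far
  q1: an odd number of 0s has been read so far
  δ(q0, 0): in q0 (an even number of 0s has been read so far), after reading 0 we have: an odd number of 0s has been read so far → q1
  δ(q0, 1): in q0 (an even number of 0s has been read so far), after reading 1 we have: an even number of 0s has been read so far → q0
  δ(q1, 0): in q1 (an odd number of 0s has been read so far), after reading 0 we have: an even number of 0s has been read so far → q0
  δ(q1, 1): in q1 (an odd number of 0s has been read so far), after reading 1 we have: an odd number of 0s has been read so far → q1
A string is accepted iff it ends in {q0}, i.e. an even number of 0s has been read so far.
Language: All binary strings with an even number of 0s

Final answer: All binary strings with an even number of 0s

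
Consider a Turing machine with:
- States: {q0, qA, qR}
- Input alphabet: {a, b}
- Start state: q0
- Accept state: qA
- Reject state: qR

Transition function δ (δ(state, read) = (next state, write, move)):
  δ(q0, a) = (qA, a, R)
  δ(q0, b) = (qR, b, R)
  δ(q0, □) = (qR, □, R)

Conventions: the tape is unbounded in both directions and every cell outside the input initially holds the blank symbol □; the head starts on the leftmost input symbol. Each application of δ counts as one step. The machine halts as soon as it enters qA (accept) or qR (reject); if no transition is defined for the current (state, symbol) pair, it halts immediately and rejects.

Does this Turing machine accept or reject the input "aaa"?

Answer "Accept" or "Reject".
Step 0: [q0]aaa (head at position 0)
Step 1: δ(q0, a) = (qA, a, R)  ⊢  a[qA]aa (head at position 1)
The machine is in qA, so it halts and accepts.

Final answer: Accept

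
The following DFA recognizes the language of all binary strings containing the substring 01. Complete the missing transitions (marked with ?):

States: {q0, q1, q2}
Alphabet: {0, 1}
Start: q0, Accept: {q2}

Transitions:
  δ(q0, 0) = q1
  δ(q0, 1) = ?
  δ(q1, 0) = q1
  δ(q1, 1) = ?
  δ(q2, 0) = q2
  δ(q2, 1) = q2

What each state remembers (consistent with the given transitions and accept states):
  q0: 01 not seen yet and the last symbol was not 0
  q1: 01 not seen yet and the last symbol was 0
  q2: the substring 01 has already been seen
Filling in the missing entries:
  δ(q0, 1): in q0 (01 not seen yet and the last symbol was not 0), after reading 1 we have: 01 not seen yet and the last symbol was not 0 → q0
  δ(q1, 1): in q1 (01 not seen yet and the last symbol was 0), after reading 1 we have: the substring 01 has already been seen → q2

Final answer: δ(q0, 1) = q0; δ(q1, 1) = q2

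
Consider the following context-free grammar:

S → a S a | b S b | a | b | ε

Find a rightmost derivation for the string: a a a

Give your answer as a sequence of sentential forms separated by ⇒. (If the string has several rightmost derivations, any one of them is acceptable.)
Start with S.
Step 1: the rightmost non-terminal is S; apply S → a S a:  a S a
Step 2: the rightmost non-terminal is S; apply S → a:  a a a

Final answer: S ⇒ a S a ⇒ a a a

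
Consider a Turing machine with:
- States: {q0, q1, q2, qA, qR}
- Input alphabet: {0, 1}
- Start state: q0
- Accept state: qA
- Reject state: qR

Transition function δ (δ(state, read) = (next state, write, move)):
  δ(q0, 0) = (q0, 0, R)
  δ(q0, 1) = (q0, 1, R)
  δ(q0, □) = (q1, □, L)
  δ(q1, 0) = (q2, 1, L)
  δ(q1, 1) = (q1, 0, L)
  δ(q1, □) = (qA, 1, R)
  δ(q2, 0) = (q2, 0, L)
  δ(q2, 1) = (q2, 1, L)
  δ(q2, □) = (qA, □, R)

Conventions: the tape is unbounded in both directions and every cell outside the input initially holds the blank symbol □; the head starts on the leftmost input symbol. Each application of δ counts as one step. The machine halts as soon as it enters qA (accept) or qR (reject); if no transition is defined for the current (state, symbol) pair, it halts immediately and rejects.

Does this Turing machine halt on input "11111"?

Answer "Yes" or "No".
Step 0: [q0]11111 (head at position 0)
Step 1: δ(q0, 1) = (q0, 1, R)  ⊢  1[q0]1111 (head at position 1)
Step 2: δ(q0, 1) = (q0, 1, R)  ⊢  11[q0]111 (head at position 2)
Step 3: δ(q0, 1) = (q0, 1, R)  ⊢  111[q0]11 (head at position 3)
Step 4: δ(q0, 1) = (q0, 1, R)  ⊢  1111[q0]1 (head at position 4)
Step 5: δ(q0, 1) = (q0, 1, R)  ⊢  11111[q0]□ (head at position 5)
Step 6: δ(q0, □) = (q1, □, L)  ⊢  1111[q1]1□ (head at position 4)
Step 7: δ(q1, 1) = (q1, 0, L)  ⊢  111[q1]10□ (head at position 3)
Step 8: δ(q1, 1) = (q1, 0, L)  ⊢  11[q1]100□ (head at position 2)
Step 9: δ(q1, 1) = (q1, 0, L)  ⊢  1[q1]1000□ (head at position 1)
Step 10: δ(q1, 1) = (q1, 0, L)  ⊢  [q1]10000□ (head at position 0)
Step 11: δ(q1, 1) = (q1, 0, L)  ⊢  [q1]□00000□ (head at position -1)
Step 12: δ(q1, □) = (qA, 1, R)  ⊢  1[qA]00000□ (head at position 0)
The machine is in qA, so it halts and accepts.
It halts after 12 steps.

Final answer: Yes - halts after 12 steps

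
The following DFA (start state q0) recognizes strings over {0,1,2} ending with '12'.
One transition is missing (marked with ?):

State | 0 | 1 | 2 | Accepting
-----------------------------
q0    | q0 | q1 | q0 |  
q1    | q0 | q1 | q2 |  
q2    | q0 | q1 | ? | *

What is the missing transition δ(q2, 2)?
q0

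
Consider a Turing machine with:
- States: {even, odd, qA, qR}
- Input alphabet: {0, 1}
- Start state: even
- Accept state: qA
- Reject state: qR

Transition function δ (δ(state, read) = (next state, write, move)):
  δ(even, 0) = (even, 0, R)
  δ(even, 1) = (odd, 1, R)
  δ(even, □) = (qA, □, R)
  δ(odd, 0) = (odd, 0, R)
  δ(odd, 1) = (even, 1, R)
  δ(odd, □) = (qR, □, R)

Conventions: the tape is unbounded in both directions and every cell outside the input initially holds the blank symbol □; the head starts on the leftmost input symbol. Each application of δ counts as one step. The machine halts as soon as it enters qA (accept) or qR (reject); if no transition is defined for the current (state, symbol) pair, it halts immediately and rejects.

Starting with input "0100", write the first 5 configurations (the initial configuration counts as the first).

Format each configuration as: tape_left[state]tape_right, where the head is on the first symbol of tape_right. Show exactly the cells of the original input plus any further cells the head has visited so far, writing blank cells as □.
Step 0: [even]0100 (head at position 0)
Step 1: δ(even, 0) = (even, 0, R)  ⊢  0[even]100 (head at position 1)
Step 2: δ(even, 1) = (odd, 1, R)  ⊢  01[odd]00 (head at position 2)
Step 3: δ(odd, 0) = (odd, 0, R)  ⊢  010[odd]0 (head at position 3)
Step 4: δ(odd, 0) = (odd, 0, R)  ⊢  0100[odd]□ (head at position 4)

Final answer: [even]0100 ⊢ 0[even]100 ⊢ 01[odd]00 ⊢ 010[odd]0 ⊢ 0100[odd]□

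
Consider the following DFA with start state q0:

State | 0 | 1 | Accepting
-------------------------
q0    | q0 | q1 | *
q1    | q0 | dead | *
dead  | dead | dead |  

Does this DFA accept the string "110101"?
Start in q0.
Read '1': q0 → q1
Read '1': q1 → dead
Read '0': dead → dead
Read '1': dead → dead
Read '0': dead → dead
Read '1': dead → dead
Final state dead is not accepting, so the string is rejected.

Final answer: No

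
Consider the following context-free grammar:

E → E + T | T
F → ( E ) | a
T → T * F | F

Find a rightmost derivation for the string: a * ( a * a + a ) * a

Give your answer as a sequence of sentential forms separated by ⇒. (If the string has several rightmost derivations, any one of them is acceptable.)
Start with E.
Step 1: the rightmost non-terminal is E; apply E → T:  T
Step 2: the rightmost non-terminal is T; apply T → T * F:  T * F
Step 3: the rightmost non-terminal is F; apply F → a:  T * a
Step 4: the rightmost non-terminal is T; apply T → T * F:  T * F * a
Step 5: the rightmost non-terminal is F; apply F → ( E ):  T * ( E ) * a
Step 6: the rightmost non-terminal is E; apply E → E + T:  T * ( E + T ) * a
Step 7: the rightmost non-terminal is T; apply T → F:  T * ( E + F ) * a
Step 8: the rightmost non-terminal is F; apply F → a:  T * ( E + a ) * a
Step 9: the rightmost non-terminal is E; apply E → T:  T * ( T + a ) * a
Step 10: the rightmost non-terminal is T; apply T → T * F:  T * ( T * F + a ) * a
Step 11: the rightmost non-terminal is F; apply F → a:  T * ( T * a + a ) * a
Step 12: the rightmost non-terminal is T; apply T → F:  T * ( F * a + a ) * a
Step 13: the rightmost non-terminal is F; apply F → a:  T * ( a * a + a ) * a
Step 14: the rightmost non-terminal is T; apply T → F:  F * ( a * a + a ) * a
Step 15: the rightmost non-terminal is F; apply F → a:  a * ( a * a + a ) * a

Final answer: E ⇒ T ⇒ T * F ⇒ T * a ⇒ T * F * a ⇒ T * ( E ) * a ⇒ T * ( E + T ) * a ⇒ T * ( E + F ) * a ⇒ T * ( E + a ) * a ⇒ T * ( T + a ) * a ⇒ T * ( T * F + a ) * a ⇒ T * ( T * a + a ) * a ⇒ T * ( F * a + a ) * a ⇒ T * ( a * a + a ) * a ⇒ F * ( a * a + a ) * a ⇒ a * ( a * a + a ) * a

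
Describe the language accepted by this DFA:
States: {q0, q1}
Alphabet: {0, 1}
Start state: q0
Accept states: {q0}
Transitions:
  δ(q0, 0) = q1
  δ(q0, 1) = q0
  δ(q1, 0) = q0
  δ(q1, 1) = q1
Analyzing the DFA structure:
Start state: q0
Accept states: {q0}
Interpreting what each state remembers (checking against the transitions):
  q0: an even number of 0s has been read so far
  q1: an odd number of 0s has been read so far
  δ(q0, 0): in q0 (an even number of 0s has been read so far), after reading 0 we have: an odd number of 0s has been read so far → q1
  δ(q0, 1): in q0 (an even number of 0s has been read so far), after reading 1 we have: an even number of 0s has been read so far → q0
  δ(q1, 0): in q1 (an odd number of 0s has been read so far), after reading 0 we have: an even number of 0s has been read so far → q0
  δ(q1, 1): in q1 (an odd number of 0s has been read so far), after reading 1 we have: an odd number of 0s has been read so far → q1
A string is accepted iff it ends in {q0}, i.e. an even number of 0s has been read so far.
Language: All binary strings with an even number of 0s

Final answer: All binary strings with an even number of 0s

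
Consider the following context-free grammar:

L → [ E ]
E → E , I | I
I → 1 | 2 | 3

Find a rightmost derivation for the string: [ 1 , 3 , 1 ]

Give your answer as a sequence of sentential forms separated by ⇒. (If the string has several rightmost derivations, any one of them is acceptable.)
Start with L.
Step 1: the rightmost non-terminal is L; apply L → [ E ]:  [ E ]
Step 2: the rightmost non-terminal is E; apply E → E , I:  [ E , I ]
Step 3: the rightmost non-terminal is I; apply I → 1:  [ E , 1 ]
Step 4: the rightmost non-terminal is E; apply E → E , I:  [ E , I , 1 ]
Step 5: the rightmost non-terminal is I; apply I → 3:  [ E , 3 , 1 ]
Step 6: the rightmost non-terminal is E; apply E → I:  [ I , 3 , 1 ]
Step 7: the rightmost non-terminal is I; apply I → 1:  [ 1 , 3 , 1 ]

Final answer: L ⇒ [ E ] ⇒ [ E , I ] ⇒ [ E , 1 ] ⇒ [ E , I , 1 ] ⇒ [ E , 3 , 1 ] ⇒ [ I , 3 , 1 ] ⇒ [ 1 , 3 , 1 ]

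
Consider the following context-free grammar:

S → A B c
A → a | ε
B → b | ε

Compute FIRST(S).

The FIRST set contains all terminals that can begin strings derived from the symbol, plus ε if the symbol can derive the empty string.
FIRST(A) = {a, ε} (A → a | ε) and FIRST(B) = {b, ε} (B → b | ε).
For S → A B c: add FIRST(A) minus ε = {a}; A is nullable, so also add FIRST(B) minus ε = {b}; B is nullable too, so also add FIRST(c) = {c}. The terminal c is never erased, so S is not nullable and ε is not included.
FIRST(S) = {a, b, c}.

Final answer: {a, b, c}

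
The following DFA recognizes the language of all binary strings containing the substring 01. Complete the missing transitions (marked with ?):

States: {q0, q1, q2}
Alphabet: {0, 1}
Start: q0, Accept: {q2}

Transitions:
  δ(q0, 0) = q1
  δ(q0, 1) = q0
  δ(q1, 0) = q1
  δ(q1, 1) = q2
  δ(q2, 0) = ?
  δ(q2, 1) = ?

What each state remembers (consistent with the given transitions and accept states):
  q0: 01 not seen yet and the last symbol was not 0
  q1: 01 not seen yet and the last symbol was 0
  q2: the substring 01 has already been seen
Filling in the missing entries:
  δ(q2, 0): in q2 (the substring 01 has already been seen), after reading 0 we have: the substring 01 has already been seen → q2
  δ(q2, 1): in q2 (the substring 01 has already been seen), after reading 1 we have: the substring 01 has already been seen → q2

Final answer: δ(q2, 0) = q2; δ(q2, 1) = q2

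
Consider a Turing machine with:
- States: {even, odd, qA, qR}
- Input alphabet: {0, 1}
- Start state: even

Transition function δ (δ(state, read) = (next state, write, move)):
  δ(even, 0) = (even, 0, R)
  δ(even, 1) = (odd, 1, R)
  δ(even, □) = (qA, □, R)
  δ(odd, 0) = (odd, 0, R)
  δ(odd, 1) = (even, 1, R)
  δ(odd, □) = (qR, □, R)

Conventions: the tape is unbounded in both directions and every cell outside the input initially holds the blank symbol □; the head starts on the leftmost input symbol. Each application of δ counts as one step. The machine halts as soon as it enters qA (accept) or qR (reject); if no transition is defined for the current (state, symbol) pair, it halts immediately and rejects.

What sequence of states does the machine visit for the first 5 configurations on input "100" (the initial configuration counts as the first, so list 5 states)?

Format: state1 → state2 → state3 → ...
Step 0: [even]100 (head at position 0)
Step 1: δ(even, 1) = (odd, 1, R)  ⊢  1[odd]00 (head at position 1)
Step 2: δ(odd, 0) = (odd, 0, R)  ⊢  10[odd]0 (head at position 2)
Step 3: δ(odd, 0) = (odd, 0, R)  ⊢  100[odd]□ (head at position 3)
Step 4: δ(odd, □) = (qR, □, R)  ⊢  100□[qR]□ (head at position 4)
Reading off the states of these 5 configurations: even → odd → odd → odd → qR

Final answer: even → odd → odd → odd → qR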